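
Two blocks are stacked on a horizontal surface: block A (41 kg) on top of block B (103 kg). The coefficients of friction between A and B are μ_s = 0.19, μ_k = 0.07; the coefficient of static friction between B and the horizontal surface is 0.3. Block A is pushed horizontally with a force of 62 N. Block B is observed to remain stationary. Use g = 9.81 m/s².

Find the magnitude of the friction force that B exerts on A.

f ≈ 62 N

Between the blocks, N₁ = m_A g = 402.2 N.
Maximum static friction on A from B: μ_s N₁ = 0.19×402.2 = 76.42 N.
Since P = 62 N ≤ 76.42 N, A does not slip on B; friction on A equals P = 62 N.
B experiences an equal 62 N forward from A (third law). B is in equilibrium, so the floor supplies f₂ = 62 N of static friction (limit μ_s(m_A+m_B)g = 423.8 N, not exceeded).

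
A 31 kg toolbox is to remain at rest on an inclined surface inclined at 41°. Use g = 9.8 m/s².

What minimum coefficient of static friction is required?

μ_s,min ≈ 0.869

At the slip threshold m g sin θ = μ_s m g cos θ, so μ_s,min = tan θ.
μ_s,min = tan 41° = 0.869.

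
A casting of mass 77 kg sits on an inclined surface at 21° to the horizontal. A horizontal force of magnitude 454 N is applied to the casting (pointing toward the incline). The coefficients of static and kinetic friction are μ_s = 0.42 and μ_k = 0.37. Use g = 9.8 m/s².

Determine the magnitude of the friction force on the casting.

f ≈ 153 N (down the incline)

Normal direction: N = m g cos θ + P sin θ = 867.2 N.
Along the incline, the net driving force (taking up-slope positive) is P cos θ − m g sin θ = 423.8 − 270.4 = 153.4 N, so equilibrium requires friction f = -153.4 N (down-slope).
Maximum static friction: μ_s N = 0.42 × 867.2 = 364.2 N.
|f_req| = 153.4 ≤ 364.2 N → the casting is in equilibrium; friction equals the required value.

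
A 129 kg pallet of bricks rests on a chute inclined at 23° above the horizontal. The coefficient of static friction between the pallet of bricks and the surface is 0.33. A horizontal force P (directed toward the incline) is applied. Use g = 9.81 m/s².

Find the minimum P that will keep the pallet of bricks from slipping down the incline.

P_min ≈ 105 N

The pallet of bricks tends to slide down (tan θ > μ_s), so at the point of impending slip friction acts up-slope at its limit: f = μ_s N.
Perpendicular to the incline: N = m g cos θ + P sin θ.
Along the incline: P cos θ + μ_s N = m g sin θ, i.e. P cos θ + μ_s (m g cos θ + P sin θ) = m g sin θ.
Solving, P (cos θ + μ_s sin θ) = m g (sin θ − μ_s cos θ), so P = 1270×0.08696/1.049 = 105 N.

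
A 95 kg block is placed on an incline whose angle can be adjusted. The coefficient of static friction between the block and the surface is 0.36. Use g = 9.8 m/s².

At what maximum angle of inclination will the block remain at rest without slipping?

At the slip threshold, m g sin θ = μ_s · m g cos θ, so tan θ = μ_s.
θ_max = arctan(0.36) = 19.8°.

θ_max ≈ 19.8°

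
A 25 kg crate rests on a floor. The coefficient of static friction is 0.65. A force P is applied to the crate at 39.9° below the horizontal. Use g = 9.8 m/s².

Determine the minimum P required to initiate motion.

N = m g + P sin α (the push presses the crate into the floor).
At impending slip, P cos α = μ_s N = μ_s (m g + P sin α).
Solving: P (cos α − μ_s sin α) = μ_s m g → P = 0.65×245/(cos 39.9° − 0.65 sin 39.9°) = 159/0.3502 = 455 N.

P ≈ 455 N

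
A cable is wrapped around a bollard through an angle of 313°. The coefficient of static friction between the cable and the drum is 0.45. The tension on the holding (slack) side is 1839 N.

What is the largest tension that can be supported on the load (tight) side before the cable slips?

T_max ≈ 21500 N

At impending slip the capstan equation gives T₂/T₁ = e^{μβ} with β in radians.
β = 313° × π/180 = 5.463 rad.
e^{μβ} = e^{0.45×5.463} = 11.68.
T₂ = T₁ · e^{μβ} = 1839 × 11.68 = 21500 N.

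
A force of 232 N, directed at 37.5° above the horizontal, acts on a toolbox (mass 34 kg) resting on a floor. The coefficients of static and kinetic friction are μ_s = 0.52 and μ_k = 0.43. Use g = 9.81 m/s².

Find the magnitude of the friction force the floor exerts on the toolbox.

N = m g − P sin α = 333.5 − 232×sin 37.5° = 192.3 N.
For equilibrium, f = P cos α = 232×cos 37.5° = 184.1 N.
The static-friction limit is μ_s N = 100 N.
184.1 > 100 N → the toolbox slides; f = μ_k N = 0.43×192.3 = 82.7 N.

f ≈ 82.7 N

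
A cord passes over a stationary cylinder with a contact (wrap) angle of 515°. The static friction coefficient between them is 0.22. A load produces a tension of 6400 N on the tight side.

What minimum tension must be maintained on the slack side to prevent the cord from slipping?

T_min ≈ 886 N

Capstan equation at impending slip: T_tight/T_slack = e^{μβ}.
β = 515° = 8.988 rad; e^{μβ} = e^{0.22×8.988} = 7.224.
T_slack = T_tight / e^{μβ} = 6400 / 7.224 = 886 N.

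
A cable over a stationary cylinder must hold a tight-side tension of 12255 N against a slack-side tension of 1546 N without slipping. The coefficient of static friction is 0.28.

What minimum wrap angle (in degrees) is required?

β_min ≈ 424°

T₂/T₁ = e^{μβ} → β = ln(T₂/T₁)/μ.
β = ln(12255/1546)/0.28 = 2.07/0.28 = 7.394 rad.
In degrees: β = 7.394 × 180/π = 424°.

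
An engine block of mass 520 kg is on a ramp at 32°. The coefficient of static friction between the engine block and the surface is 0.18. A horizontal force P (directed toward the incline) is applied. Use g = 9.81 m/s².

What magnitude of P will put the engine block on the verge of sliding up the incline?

At impending motion up the slope, friction acts down-slope at its limit: f = μ_s N.
Perpendicular to the incline: N = m g cos θ + P sin θ.
Along the incline: P cos θ = m g sin θ + μ_s N = m g sin θ + μ_s (m g cos θ + P sin θ).
Solving, P (cos θ − μ_s sin θ) = m g (sin θ + μ_s cos θ), so P = 520×9.81×(sin 32° + 0.18 cos 32°)/(cos 32° − 0.18 sin 32°) = 5100×0.6826/0.7527 = 4630 N.

P ≈ 4630 N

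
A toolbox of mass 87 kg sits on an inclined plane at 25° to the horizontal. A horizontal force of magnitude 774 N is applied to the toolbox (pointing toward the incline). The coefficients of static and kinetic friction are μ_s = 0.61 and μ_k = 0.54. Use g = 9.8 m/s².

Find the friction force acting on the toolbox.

Normal direction: N = m g cos θ + P sin θ = 1100 N.
Parallel to the incline: P cos θ − m g sin θ = 701.5 − 360.3 = 341.2 N; the friction needed to balance this is 341.2 N acting down the slope.
Maximum static friction: μ_s N = 0.61 × 1100 = 670.9 N.
Since 341.2 N is within the 670.9 N limit, the toolbox stays put and friction is exactly 341 N.

f ≈ 341 N (down the incline)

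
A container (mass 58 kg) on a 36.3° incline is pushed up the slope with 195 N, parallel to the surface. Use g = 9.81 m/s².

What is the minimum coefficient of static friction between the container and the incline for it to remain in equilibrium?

μ_s,min ≈ 0.309

N = m g cos θ = 458.6 N.
Friction must make up the shortfall along the incline: f = m g sin θ − P = 336.8 − 195 = 141.8 N.
At the threshold f = μ_s N, so μ_s,min = 141.8/458.6 = 0.309.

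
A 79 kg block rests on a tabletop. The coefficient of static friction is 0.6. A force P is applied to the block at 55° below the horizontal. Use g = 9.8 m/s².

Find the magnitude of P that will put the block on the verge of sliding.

N = m g + P sin α (the push presses the block into the tabletop).
At impending slip, P cos α = μ_s N = μ_s (m g + P sin α).
Solving: P (cos α − μ_s sin α) = μ_s m g → P = 0.6×774/(cos 55° − 0.6 sin 55°) = 465/0.08209 = 5660 N.

P ≈ 5660 N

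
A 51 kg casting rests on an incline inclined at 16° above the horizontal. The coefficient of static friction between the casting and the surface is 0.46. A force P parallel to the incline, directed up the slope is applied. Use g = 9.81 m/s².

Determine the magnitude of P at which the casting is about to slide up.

At impending motion up the slope, friction acts down-slope at its limit: f = μ_s N.
P is parallel to the surface, so N = m g cos θ = 481 N.
Along the incline: P = m g sin θ + μ_s N = 138 + 0.46×481 = 359 N.

P ≈ 359 N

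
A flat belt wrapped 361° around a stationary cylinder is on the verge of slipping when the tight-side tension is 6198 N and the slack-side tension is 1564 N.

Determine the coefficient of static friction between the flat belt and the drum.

μ ≈ 0.219

T₂/T₁ = e^{μβ} → μ = ln(T₂/T₁)/β.
β = 361° = 6.301 rad.
μ = ln(6198/1564)/6.301 = ln(3.963)/6.301 = 0.219.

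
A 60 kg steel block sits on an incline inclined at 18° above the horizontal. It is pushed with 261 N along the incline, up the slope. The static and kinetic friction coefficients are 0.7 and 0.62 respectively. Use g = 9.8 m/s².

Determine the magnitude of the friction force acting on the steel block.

Perpendicular to the surface, N = m g cos θ = 60·9.8·cos 18° = 559.2 N.
Parallel to the incline, ΣF = 0 gives f = m g sin θ − P = 181.7 − 261 = -79.3 N (up-slope positive).
Maximum static friction available: μ_s N = 0.7 × 559.2 = 391.5 N.
Since |-79.3| ≤ 391.5 N, static friction is sufficient; f equals the required value, not μ_s N.

f ≈ 79.3 N (down the incline)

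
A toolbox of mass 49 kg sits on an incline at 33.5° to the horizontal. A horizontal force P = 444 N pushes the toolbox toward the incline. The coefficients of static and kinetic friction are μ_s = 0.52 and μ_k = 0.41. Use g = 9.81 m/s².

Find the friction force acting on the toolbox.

f ≈ 105 N (down the incline)

Normal direction: N = m g cos θ + P sin θ = 645.9 N.
Along the incline, the net driving force (taking up-slope positive) is P cos θ − m g sin θ = 370.2 − 265.3 = 104.9 N, so equilibrium requires friction f = -104.9 N (down-slope).
The limit of static friction is μ_s N = 335.9 N.
|f_req| = 104.9 ≤ 335.9 N → the toolbox is in equilibrium; friction equals the required value.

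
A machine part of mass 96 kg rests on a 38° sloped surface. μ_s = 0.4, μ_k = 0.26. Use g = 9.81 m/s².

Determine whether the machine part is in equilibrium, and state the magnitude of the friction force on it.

f ≈ 193 N

N = m g cos θ = 742 N.
Down-slope weight component: m g sin θ = 580 N.
μ_s N = 297 N.
580 > 297 N, so it slides; kinetic friction f = μ_k N = 0.26×742 = 193 N.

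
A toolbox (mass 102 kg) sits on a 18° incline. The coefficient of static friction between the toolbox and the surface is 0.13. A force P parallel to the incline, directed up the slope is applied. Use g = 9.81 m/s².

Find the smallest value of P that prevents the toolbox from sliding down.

P_min ≈ 185 N

The toolbox tends to slide down (tan θ > μ_s), so at the point of impending slip friction acts up-slope at its limit: f = μ_s N.
P is parallel to the surface, so N = m g cos θ = 952 N.
Along the incline: P + μ_s N = m g sin θ, so P = 309 − 0.13×952 = 185 N.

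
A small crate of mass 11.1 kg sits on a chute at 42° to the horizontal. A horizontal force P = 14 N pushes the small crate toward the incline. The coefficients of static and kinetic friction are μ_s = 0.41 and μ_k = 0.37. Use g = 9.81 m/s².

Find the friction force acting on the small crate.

f ≈ 33.4 N (up the incline)

Resolve perpendicular to the incline: N = m g cos θ + P sin θ = 11.1×9.81×cos 42° + 14×sin 42° = 90.29 N.
Parallel to the incline: P cos θ − m g sin θ = 10.4 − 72.86 = -62.46 N; the friction needed to balance this is 62.46 N acting up the slope.
Maximum static friction: μ_s N = 0.41 × 90.29 = 37.02 N.
|f_req| = 62.46 > 37.02 N → the small crate slides down the incline; f = μ_k N = 0.37 × 90.29 = 33.4 N.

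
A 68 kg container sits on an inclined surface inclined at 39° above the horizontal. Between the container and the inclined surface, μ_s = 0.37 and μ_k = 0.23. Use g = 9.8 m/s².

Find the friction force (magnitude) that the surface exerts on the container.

f ≈ 119 N (up the incline)

The normal reaction is N = m g cos θ = 517.9 N.
For equilibrium along the incline, friction must balance the weight component: f = m g sin θ = 419.4 N up the slope.
Maximum static friction available: μ_s N = 0.37 × 517.9 = 191.6 N.
|419.4| exceeds 191.6 N, so the container slips down-slope; friction is kinetic, f = μ_k N = 0.23×517.9 = 119 N.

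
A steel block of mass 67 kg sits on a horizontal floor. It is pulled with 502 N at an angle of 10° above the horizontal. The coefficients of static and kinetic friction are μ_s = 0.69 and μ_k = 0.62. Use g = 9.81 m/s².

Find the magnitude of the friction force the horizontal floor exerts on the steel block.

f ≈ 353 N

N = m g − P sin α = 657.3 − 502×sin 10° = 570.1 N.
Horizontally, friction must balance P cos α = 494.4 N.
μ_s N = 0.69 × 570.1 = 393.4 N.
494.4 > 393.4 N → the steel block slides; f = μ_k N = 0.62×570.1 = 353 N.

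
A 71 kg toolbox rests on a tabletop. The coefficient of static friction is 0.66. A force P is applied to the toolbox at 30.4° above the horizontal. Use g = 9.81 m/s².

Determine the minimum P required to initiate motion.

P ≈ 384 N

N = m g − P sin α (the pull lifts the toolbox).
At impending slip, P cos α = μ_s N = μ_s (m g − P sin α).
Solving: P (cos α + μ_s sin α) = μ_s m g → P = 0.66×697/(cos 30.4° + 0.66 sin 30.4°) = 460/1.196 = 384 N.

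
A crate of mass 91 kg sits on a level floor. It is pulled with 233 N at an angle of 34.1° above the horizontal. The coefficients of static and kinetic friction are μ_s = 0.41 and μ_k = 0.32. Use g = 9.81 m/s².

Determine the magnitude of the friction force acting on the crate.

Vertical equilibrium gives N = m g − P sin α = 762.1 N.
The horizontal driving force is P cos α = 192.9 N, so equilibrium needs friction f = 192.9 N.
The static-friction limit is μ_s N = 312.5 N.
192.9 ≤ 312.5 N → static; friction equals the required 193 N.

f ≈ 193 N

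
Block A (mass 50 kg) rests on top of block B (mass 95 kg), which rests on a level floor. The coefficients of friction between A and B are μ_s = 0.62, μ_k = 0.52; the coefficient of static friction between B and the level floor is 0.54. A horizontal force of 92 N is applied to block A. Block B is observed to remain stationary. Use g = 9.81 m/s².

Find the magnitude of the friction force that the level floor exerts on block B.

f ≈ 92 N

Normal force at the A–B interface: N₁ = m_A g = 490.5 N.
Maximum static friction on A from B: μ_s N₁ = 0.62×490.5 = 304.1 N.
P = 92 N is within that limit, so A and B move together (both at rest); the A–B friction is simply f₁ = P = 92 N.
By Newton's third law B feels 92 N forward from A. With B stationary, the floor's static friction on B balances it: f₂ = 92 N (well within μ_s(m_A+m_B)g = 768.1 N).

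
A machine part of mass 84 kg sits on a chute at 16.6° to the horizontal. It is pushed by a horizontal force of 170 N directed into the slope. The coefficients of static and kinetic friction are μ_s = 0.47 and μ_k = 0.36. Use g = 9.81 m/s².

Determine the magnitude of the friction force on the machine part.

f ≈ 72.5 N (up the incline)

Resolve perpendicular to the incline: N = m g cos θ + P sin θ = 84×9.81×cos 16.6° + 170×sin 16.6° = 838.3 N.
Parallel to the incline: P cos θ − m g sin θ = 162.9 − 235.4 = -72.5 N; the friction needed to balance this is 72.5 N acting up the slope.
The limit of static friction is μ_s N = 394 N.
|f_req| = 72.5 ≤ 394 N → the machine part is in equilibrium; friction equals the required value.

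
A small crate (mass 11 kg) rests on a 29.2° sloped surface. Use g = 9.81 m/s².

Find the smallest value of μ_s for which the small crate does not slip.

At the slip threshold m g sin θ = μ_s m g cos θ, so μ_s,min = tan θ.
μ_s,min = tan 29.2° = 0.559.

μ_s,min ≈ 0.559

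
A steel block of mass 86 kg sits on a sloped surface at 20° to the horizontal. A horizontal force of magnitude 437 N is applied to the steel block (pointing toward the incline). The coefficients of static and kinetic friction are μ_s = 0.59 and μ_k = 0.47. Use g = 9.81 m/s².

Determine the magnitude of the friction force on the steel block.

Normal direction: N = m g cos θ + P sin θ = 942.2 N.
Parallel to the incline: P cos θ − m g sin θ = 410.6 − 288.5 = 122.1 N; the friction needed to balance this is 122.1 N acting down the slope.
The limit of static friction is μ_s N = 555.9 N.
|f_req| = 122.1 ≤ 555.9 N → the steel block is in equilibrium; friction equals the required value.

f ≈ 122 N (down the incline)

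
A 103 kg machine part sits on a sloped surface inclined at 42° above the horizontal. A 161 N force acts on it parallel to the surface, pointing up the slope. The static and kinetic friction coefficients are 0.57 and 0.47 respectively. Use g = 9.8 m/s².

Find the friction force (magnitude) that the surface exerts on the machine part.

f ≈ 353 N (up the incline)

Perpendicular to the surface, N = m g cos θ = 103·9.8·cos 42° = 750.1 N.
For equilibrium along the incline the friction force must supply f = m g sin θ − P = 675.4 − 161 = 514.4 N (positive meaning up-slope).
The static-friction ceiling is μ_s N = 0.57 × 750.1 = 427.6 N.
|514.4| exceeds 427.6 N, so the machine part slips down-slope; friction is kinetic, f = μ_k N = 0.47×750.1 = 353 N.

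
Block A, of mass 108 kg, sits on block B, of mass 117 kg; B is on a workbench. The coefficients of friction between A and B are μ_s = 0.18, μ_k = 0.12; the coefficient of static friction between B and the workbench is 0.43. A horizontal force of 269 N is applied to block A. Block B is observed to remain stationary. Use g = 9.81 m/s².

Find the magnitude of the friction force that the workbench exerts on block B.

f ≈ 127 N

The normal force B exerts on A is simply A's weight, N₁ = 1059 N.
So the A–B interface can sustain at most μ_s N₁ = 190.7 N of static friction.
Since P = 269 N > 190.7 N, A slides on B; the A–B friction is kinetic: f₁ = μ_k N₁ = 0.12×1059 = 127 N.
By Newton's third law B feels 127 N forward from A. With B stationary, the floor's static friction on B balances it: f₂ = 127 N (well within μ_s(m_A+m_B)g = 949.1 N).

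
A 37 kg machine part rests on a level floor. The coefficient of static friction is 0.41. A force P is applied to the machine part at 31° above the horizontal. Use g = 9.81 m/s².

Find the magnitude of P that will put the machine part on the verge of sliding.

P ≈ 139 N

N = m g − P sin α (the pull lifts the machine part).
At impending slip, P cos α = μ_s N = μ_s (m g − P sin α).
Solving: P (cos α + μ_s sin α) = μ_s m g → P = 0.41×363/(cos 31° + 0.41 sin 31°) = 149/1.068 = 139 N.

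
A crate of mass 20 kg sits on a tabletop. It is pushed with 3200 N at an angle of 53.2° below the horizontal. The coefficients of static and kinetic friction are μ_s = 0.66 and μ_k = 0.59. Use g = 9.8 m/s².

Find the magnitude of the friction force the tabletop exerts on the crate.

f ≈ 1630 N

Vertical equilibrium gives N = m g + P sin α = 2758 N.
The horizontal driving force is P cos α = 1917 N, so equilibrium needs friction f = 1917 N.
μ_s N = 0.66 × 2758 = 1821 N.
1917 > 1821 N → the crate slides; f = μ_k N = 0.59×2758 = 1630 N.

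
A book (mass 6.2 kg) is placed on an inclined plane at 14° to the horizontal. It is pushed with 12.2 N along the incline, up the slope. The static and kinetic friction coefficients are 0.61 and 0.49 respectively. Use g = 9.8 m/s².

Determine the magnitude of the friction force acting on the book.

f ≈ 2.5 N (up the incline)

The normal reaction is N = m g cos θ = 58.96 N.
The friction needed for equilibrium is m g sin θ − P = 14.7 − 12.2 = 2.499 N, measured positive up-slope.
Maximum static friction available: μ_s N = 0.61 × 58.96 = 35.96 N.
Since |2.499| ≤ 35.96 N, static friction is sufficient; f equals the required value, not μ_s N.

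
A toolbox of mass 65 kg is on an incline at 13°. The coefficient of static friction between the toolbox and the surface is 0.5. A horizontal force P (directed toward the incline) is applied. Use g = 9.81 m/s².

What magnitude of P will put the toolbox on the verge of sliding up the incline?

At impending motion up the slope, friction acts down-slope at its limit: f = μ_s N.
Perpendicular to the incline: N = m g cos θ + P sin θ.
Along the incline: P cos θ = m g sin θ + μ_s N = m g sin θ + μ_s (m g cos θ + P sin θ).
Solving, P (cos θ − μ_s sin θ) = m g (sin θ + μ_s cos θ), so P = 65×9.81×(sin 13° + 0.5 cos 13°)/(cos 13° − 0.5 sin 13°) = 638×0.7121/0.8619 = 527 N.

P ≈ 527 N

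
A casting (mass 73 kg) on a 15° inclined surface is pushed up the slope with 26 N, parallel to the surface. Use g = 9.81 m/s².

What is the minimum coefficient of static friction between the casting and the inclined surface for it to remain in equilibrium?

μ_s,min ≈ 0.23

N = m g cos θ = 691.7 N.
Friction must make up the shortfall along the incline: f = m g sin θ − P = 185.3 − 26 = 159.3 N.
At the threshold f = μ_s N, so μ_s,min = 159.3/691.7 = 0.23.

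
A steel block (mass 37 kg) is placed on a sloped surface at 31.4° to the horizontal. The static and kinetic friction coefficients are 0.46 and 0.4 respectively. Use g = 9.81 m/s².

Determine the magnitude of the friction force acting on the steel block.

Normal force: N = m g cos θ = 37 × 9.81 × cos 31.4° = 309.8 N.
For equilibrium along the incline, friction must balance the weight component: f = m g sin θ = 189.1 N up the slope.
Maximum static friction available: μ_s N = 0.46 × 309.8 = 142.5 N.
|189.1| exceeds 142.5 N, so the steel block slips down-slope; friction is kinetic, f = μ_k N = 0.4×309.8 = 124 N.

f ≈ 124 N (up the incline)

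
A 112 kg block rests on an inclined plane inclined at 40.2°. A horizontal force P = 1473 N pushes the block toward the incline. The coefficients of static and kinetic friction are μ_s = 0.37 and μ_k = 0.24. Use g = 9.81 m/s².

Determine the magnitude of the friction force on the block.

f ≈ 416 N (down the incline)

The horizontal push has a component P sin θ into the surface, so N = m g cos θ + P sin θ = 839.2 + 950.8 = 1790 N.
Along the incline, the net driving force (taking up-slope positive) is P cos θ − m g sin θ = 1125 − 709.2 = 415.9 N, so equilibrium requires friction f = -415.9 N (down-slope).
The limit of static friction is μ_s N = 662.3 N.
|f_req| = 415.9 ≤ 662.3 N → the block is in equilibrium; friction equals the required value.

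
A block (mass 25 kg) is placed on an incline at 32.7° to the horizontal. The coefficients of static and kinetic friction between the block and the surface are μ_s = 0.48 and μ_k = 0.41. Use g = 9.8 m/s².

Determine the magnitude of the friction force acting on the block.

The normal reaction is N = m g cos θ = 206.2 N.
For equilibrium along the incline, friction must balance the weight component: f = m g sin θ = 132.4 N up the slope.
Static friction can supply at most μ_s N = 98.96 N.
Since |132.4| > 98.96 N, static friction cannot hold it; the block slides down the incline and kinetic friction applies: f = μ_k N = 0.41 × 206.2 = 84.5 N.

f ≈ 84.5 N (up the incline)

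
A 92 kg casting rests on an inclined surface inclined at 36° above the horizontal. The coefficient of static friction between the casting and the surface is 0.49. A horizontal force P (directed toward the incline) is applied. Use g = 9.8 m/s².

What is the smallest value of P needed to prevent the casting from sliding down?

P_min ≈ 157 N

The casting tends to slide down (tan θ > μ_s), so at the point of impending slip friction acts up-slope at its limit: f = μ_s N.
Perpendicular to the incline: N = m g cos θ + P sin θ.
Along the incline: P cos θ + μ_s N = m g sin θ, i.e. P cos θ + μ_s (m g cos θ + P sin θ) = m g sin θ.
Solving, P (cos θ + μ_s sin θ) = m g (sin θ − μ_s cos θ), so P = 902×0.1914/1.097 = 157 N.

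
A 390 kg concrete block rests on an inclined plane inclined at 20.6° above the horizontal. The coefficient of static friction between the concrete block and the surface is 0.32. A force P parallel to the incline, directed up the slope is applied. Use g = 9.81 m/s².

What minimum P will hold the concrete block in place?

The concrete block tends to slide down (tan θ > μ_s), so at the point of impending slip friction acts up-slope at its limit: f = μ_s N.
P is parallel to the surface, so N = m g cos θ = 3580 N.
Along the incline: P + μ_s N = m g sin θ, so P = 1350 − 0.32×3580 = 200 N.

P_min ≈ 200 N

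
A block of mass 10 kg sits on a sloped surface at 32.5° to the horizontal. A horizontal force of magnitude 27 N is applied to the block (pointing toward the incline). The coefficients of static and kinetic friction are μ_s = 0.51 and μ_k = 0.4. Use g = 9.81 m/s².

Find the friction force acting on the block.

f ≈ 29.9 N (up the incline)

The horizontal push has a component P sin θ into the surface, so N = m g cos θ + P sin θ = 82.74 + 14.51 = 97.24 N.
Along the incline, the net driving force (taking up-slope positive) is P cos θ − m g sin θ = 22.77 − 52.71 = -29.94 N, so equilibrium requires friction f = 29.94 N (up-slope).
Maximum static friction: μ_s N = 0.51 × 97.24 = 49.59 N.
Since 29.94 N is within the 49.59 N limit, the block stays put and friction is exactly 29.9 N.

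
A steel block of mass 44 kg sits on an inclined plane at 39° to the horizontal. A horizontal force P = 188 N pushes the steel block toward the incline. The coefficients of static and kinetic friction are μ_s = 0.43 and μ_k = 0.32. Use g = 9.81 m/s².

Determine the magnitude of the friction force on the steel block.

f ≈ 126 N (up the incline)

The horizontal push has a component P sin θ into the surface, so N = m g cos θ + P sin θ = 335.4 + 118.3 = 453.8 N.
Parallel to the incline: P cos θ − m g sin θ = 146.1 − 271.6 = -125.5 N; the friction needed to balance this is 125.5 N acting up the slope.
Maximum static friction: μ_s N = 0.43 × 453.8 = 195.1 N.
Since 125.5 N is within the 195.1 N limit, the steel block stays put and friction is exactly 126 N.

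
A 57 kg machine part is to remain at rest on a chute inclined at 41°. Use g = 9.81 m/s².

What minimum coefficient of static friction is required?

At the slip threshold m g sin θ = μ_s m g cos θ, so μ_s,min = tan θ.
μ_s,min = tan 41° = 0.869.

μ_s,min ≈ 0.869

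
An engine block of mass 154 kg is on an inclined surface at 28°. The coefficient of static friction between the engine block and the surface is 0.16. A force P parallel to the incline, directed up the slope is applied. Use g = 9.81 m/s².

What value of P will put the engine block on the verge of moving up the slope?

At impending motion up the slope, friction acts down-slope at its limit: f = μ_s N.
P is parallel to the surface, so N = m g cos θ = 1330 N.
Along the incline: P = m g sin θ + μ_s N = 709 + 0.16×1330 = 923 N.

P ≈ 923 N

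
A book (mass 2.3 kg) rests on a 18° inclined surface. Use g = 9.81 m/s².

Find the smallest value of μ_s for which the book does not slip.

μ_s,min ≈ 0.325

At the slip threshold m g sin θ = μ_s m g cos θ, so μ_s,min = tan θ.
μ_s,min = tan 18° = 0.325.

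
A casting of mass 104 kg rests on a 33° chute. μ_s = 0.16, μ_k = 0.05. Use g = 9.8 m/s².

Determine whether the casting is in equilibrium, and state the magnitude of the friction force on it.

N = m g cos θ = 855 N.
Down-slope weight component: m g sin θ = 555 N.
μ_s N = 137 N.
555 > 137 N, so it slides; kinetic friction f = μ_k N = 0.05×855 = 42.7 N.

f ≈ 42.7 N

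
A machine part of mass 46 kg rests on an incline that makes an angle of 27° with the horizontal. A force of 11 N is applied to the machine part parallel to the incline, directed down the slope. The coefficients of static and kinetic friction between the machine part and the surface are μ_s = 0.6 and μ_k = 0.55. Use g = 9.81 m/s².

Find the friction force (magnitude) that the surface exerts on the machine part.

f ≈ 216 N (up the incline)

Normal force: N = m g cos θ = 46 × 9.81 × cos 27° = 402.1 N.
Parallel to the incline, ΣF = 0 gives f = m g sin θ + P = 204.9 + 11 = 215.9 N (up-slope positive).
Static friction can supply at most μ_s N = 241.2 N.
Since |215.9| ≤ 241.2 N, static friction is sufficient; f equals the required value, not μ_s N.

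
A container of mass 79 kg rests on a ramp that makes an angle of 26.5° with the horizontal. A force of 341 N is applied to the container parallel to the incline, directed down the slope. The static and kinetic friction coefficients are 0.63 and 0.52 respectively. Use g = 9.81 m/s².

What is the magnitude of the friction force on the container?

f ≈ 361 N (up the incline)

Normal force: N = m g cos θ = 79 × 9.81 × cos 26.5° = 693.6 N.
For equilibrium along the incline the friction force must supply f = m g sin θ + P = 345.8 + 341 = 686.8 N (positive meaning up-slope).
Static friction can supply at most μ_s N = 436.9 N.
|686.8| exceeds 436.9 N, so the container slips down-slope; friction is kinetic, f = μ_k N = 0.52×693.6 = 361 N.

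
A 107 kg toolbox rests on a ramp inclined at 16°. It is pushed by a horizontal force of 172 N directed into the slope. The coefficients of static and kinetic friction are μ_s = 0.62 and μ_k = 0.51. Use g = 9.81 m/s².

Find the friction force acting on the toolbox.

f ≈ 124 N (up the incline)

The horizontal push has a component P sin θ into the surface, so N = m g cos θ + P sin θ = 1009 + 47.41 = 1056 N.
Along the incline, the net driving force (taking up-slope positive) is P cos θ − m g sin θ = 165.3 − 289.3 = -124 N, so equilibrium requires friction f = 124 N (up-slope).
The limit of static friction is μ_s N = 655 N.
|f_req| = 124 ≤ 655 N → the toolbox is in equilibrium; friction equals the required value.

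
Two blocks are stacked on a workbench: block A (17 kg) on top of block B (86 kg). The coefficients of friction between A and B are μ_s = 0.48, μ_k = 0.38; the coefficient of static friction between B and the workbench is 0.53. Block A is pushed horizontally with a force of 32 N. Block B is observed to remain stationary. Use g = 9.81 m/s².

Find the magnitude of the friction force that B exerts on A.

Normal force at the A–B interface: N₁ = m_A g = 166.8 N.
Maximum static friction on A from B: μ_s N₁ = 0.48×166.8 = 80.05 N.
Since P = 32 N ≤ 80.05 N, A does not slip on B; friction on A equals P = 32 N.
B experiences an equal 32 N forward from A (third law). B is in equilibrium, so the floor supplies f₂ = 32 N of static friction (limit μ_s(m_A+m_B)g = 535.5 N, not exceeded).

f ≈ 32 N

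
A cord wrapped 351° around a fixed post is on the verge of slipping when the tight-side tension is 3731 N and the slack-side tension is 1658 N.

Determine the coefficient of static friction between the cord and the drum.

T₂/T₁ = e^{μβ} → μ = ln(T₂/T₁)/β.
β = 351° = 6.126 rad.
μ = ln(3731/1658)/6.126 = ln(2.25)/6.126 = 0.132.

μ ≈ 0.132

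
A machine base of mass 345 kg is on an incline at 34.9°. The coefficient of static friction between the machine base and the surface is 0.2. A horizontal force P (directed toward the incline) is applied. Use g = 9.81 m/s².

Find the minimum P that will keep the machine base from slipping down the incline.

The machine base tends to slide down (tan θ > μ_s), so at the point of impending slip friction acts up-slope at its limit: f = μ_s N.
Perpendicular to the incline: N = m g cos θ + P sin θ.
Along the incline: P cos θ + μ_s N = m g sin θ, i.e. P cos θ + μ_s (m g cos θ + P sin θ) = m g sin θ.
Solving, P (cos θ + μ_s sin θ) = m g (sin θ − μ_s cos θ), so P = 3380×0.4081/0.9346 = 1480 N.

P_min ≈ 1480 N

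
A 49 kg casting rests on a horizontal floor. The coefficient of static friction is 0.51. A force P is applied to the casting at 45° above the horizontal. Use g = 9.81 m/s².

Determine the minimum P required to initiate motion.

N = m g − P sin α (the pull lifts the casting).
At impending slip, P cos α = μ_s N = μ_s (m g − P sin α).
Solving: P (cos α + μ_s sin α) = μ_s m g → P = 0.51×481/(cos 45° + 0.51 sin 45°) = 245/1.068 = 230 N.

P ≈ 230 N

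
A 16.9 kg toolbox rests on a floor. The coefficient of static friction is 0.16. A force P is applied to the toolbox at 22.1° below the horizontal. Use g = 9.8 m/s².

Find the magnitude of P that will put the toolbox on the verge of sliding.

P ≈ 30.6 N

N = m g + P sin α (the push presses the toolbox into the floor).
At impending slip, P cos α = μ_s N = μ_s (m g + P sin α).
Solving: P (cos α − μ_s sin α) = μ_s m g → P = 0.16×166/(cos 22.1° − 0.16 sin 22.1°) = 26.5/0.8663 = 30.6 N.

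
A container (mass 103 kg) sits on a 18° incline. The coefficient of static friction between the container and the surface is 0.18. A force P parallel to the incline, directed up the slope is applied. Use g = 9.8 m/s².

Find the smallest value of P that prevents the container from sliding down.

P_min ≈ 139 N

The container tends to slide down (tan θ > μ_s), so at the point of impending slip friction acts up-slope at its limit: f = μ_s N.
P is parallel to the surface, so N = m g cos θ = 960 N.
Along the incline: P + μ_s N = m g sin θ, so P = 312 − 0.18×960 = 139 N.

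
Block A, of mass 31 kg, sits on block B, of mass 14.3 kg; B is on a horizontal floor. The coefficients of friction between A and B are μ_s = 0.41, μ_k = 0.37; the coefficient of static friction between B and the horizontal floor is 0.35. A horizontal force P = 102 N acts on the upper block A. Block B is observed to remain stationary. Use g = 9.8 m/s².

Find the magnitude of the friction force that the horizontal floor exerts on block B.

f ≈ 102 N

The normal force B exerts on A is simply A's weight, N₁ = 303.8 N.
Maximum static friction on A from B: μ_s N₁ = 0.41×303.8 = 124.6 N.
Since P = 102 N ≤ 124.6 N, A does not slip on B; friction on A equals P = 102 N.
B experiences an equal 102 N forward from A (third law). B is in equilibrium, so the floor supplies f₂ = 102 N of static friction (limit μ_s(m_A+m_B)g = 155.4 N, not exceeded).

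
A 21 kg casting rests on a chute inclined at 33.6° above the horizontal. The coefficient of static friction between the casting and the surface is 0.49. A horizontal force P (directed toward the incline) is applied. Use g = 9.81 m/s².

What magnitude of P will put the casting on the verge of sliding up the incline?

At impending motion up the slope, friction acts down-slope at its limit: f = μ_s N.
Perpendicular to the incline: N = m g cos θ + P sin θ.
Along the incline: P cos θ = m g sin θ + μ_s N = m g sin θ + μ_s (m g cos θ + P sin θ).
Solving, P (cos θ − μ_s sin θ) = m g (sin θ + μ_s cos θ), so P = 21×9.81×(sin 33.6° + 0.49 cos 33.6°)/(cos 33.6° − 0.49 sin 33.6°) = 206×0.9615/0.5618 = 353 N.

P ≈ 353 N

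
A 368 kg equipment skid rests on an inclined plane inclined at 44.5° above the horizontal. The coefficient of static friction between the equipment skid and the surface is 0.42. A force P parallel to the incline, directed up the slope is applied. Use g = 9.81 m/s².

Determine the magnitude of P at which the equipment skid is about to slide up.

At impending motion up the slope, friction acts down-slope at its limit: f = μ_s N.
P is parallel to the surface, so N = m g cos θ = 2570 N.
Along the incline: P = m g sin θ + μ_s N = 2530 + 0.42×2570 = 3610 N.

P ≈ 3610 N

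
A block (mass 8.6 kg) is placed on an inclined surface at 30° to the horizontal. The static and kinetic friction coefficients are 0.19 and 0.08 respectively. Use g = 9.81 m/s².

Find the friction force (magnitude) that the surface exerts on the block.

Perpendicular to the surface, N = m g cos θ = 8.6·9.81·cos 30° = 73.06 N.
For equilibrium along the incline, friction must balance the weight component: f = m g sin θ = 42.18 N up the slope.
The static-friction ceiling is μ_s N = 0.19 × 73.06 = 13.88 N.
Since |42.18| > 13.88 N, static friction cannot hold it; the block slides down the incline and kinetic friction applies: f = μ_k N = 0.08 × 73.06 = 5.85 N.

f ≈ 5.85 N (up the incline)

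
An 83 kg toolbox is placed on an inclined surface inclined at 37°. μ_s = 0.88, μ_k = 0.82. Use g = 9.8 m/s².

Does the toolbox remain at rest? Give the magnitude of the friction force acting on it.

N = m g cos θ = 650 N.
Down-slope weight component: m g sin θ = 490 N.
μ_s N = 572 N.
490 ≤ 572 N, so it stays put; friction = 490 N.

f ≈ 490 N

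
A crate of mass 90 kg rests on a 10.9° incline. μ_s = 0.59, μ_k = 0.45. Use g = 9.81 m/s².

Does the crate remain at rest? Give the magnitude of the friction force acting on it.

N = m g cos θ = 867 N.
Down-slope weight component: m g sin θ = 167 N.
μ_s N = 512 N.
167 ≤ 512 N, so it stays put; friction = 167 N.

f ≈ 167 N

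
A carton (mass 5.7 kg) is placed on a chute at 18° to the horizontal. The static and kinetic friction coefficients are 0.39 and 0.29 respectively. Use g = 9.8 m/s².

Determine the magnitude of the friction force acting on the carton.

f ≈ 17.3 N (up the incline)

Perpendicular to the surface, N = m g cos θ = 5.7·9.8·cos 18° = 53.13 N.
For equilibrium along the incline, friction must balance the weight component: f = m g sin θ = 17.26 N up the slope.
Static friction can supply at most μ_s N = 20.72 N.
Since |17.26| ≤ 20.72 N, no slip — friction simply equals what equilibrium demands.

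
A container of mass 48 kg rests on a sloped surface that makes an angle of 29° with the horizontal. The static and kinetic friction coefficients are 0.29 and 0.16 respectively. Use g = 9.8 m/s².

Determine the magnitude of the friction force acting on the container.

Normal force: N = m g cos θ = 48 × 9.8 × cos 29° = 411.4 N.
For equilibrium along the incline, friction must balance the weight component: f = m g sin θ = 228.1 N up the slope.
The static-friction ceiling is μ_s N = 0.29 × 411.4 = 119.3 N.
Since |228.1| > 119.3 N, static friction cannot hold it; the container slides down the incline and kinetic friction applies: f = μ_k N = 0.16 × 411.4 = 65.8 N.

f ≈ 65.8 N (up the incline)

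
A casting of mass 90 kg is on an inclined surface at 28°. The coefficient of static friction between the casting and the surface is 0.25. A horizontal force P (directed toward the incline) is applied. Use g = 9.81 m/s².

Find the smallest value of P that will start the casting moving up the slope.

At impending motion up the slope, friction acts down-slope at its limit: f = μ_s N.
Perpendicular to the incline: N = m g cos θ + P sin θ.
Along the incline: P cos θ = m g sin θ + μ_s N = m g sin θ + μ_s (m g cos θ + P sin θ).
Solving, P (cos θ − μ_s sin θ) = m g (sin θ + μ_s cos θ), so P = 90×9.81×(sin 28° + 0.25 cos 28°)/(cos 28° − 0.25 sin 28°) = 883×0.6902/0.7656 = 796 N.

P ≈ 796 N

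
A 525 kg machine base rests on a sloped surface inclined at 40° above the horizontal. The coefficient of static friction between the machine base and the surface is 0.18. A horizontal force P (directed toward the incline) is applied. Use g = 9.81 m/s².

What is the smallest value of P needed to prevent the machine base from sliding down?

The machine base tends to slide down (tan θ > μ_s), so at the point of impending slip friction acts up-slope at its limit: f = μ_s N.
Perpendicular to the incline: N = m g cos θ + P sin θ.
Along the incline: P cos θ + μ_s N = m g sin θ, i.e. P cos θ + μ_s (m g cos θ + P sin θ) = m g sin θ.
Solving, P (cos θ + μ_s sin θ) = m g (sin θ − μ_s cos θ), so P = 5150×0.5049/0.8817 = 2950 N.

P_min ≈ 2950 N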